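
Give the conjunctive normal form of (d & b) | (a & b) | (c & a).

(d | a) & (b | a) & (b | c)

(d & b) | (a & b) | (c & a)
⇔ (d | a | c) & (d | a | a) & (d | b | c) & (d | b | a) & (b | a | c) & (b | a | a) & (b | b | c) & (b | b | a)   — distribute | over &
⇔ (d | a) & (b | a) & (b | c)   — simplify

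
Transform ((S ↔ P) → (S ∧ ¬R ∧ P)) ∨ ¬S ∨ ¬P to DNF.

(S ∧ ¬R ∧ P) ∨ ¬S ∨ ¬P

((S ↔ P) → (S ∧ ¬R ∧ P)) ∨ ¬S ∨ ¬P
= ¬(S ↔ P) ∨ (S ∧ ¬R ∧ P) ∨ ¬S ∨ ¬P   [eliminate →]
= ¬((S → P) ∧ (P → S)) ∨ (S ∧ ¬R ∧ P) ∨ ¬S ∨ ¬P   [eliminate ↔]
= ¬((¬S ∨ P) ∧ (P → S)) ∨ (S ∧ ¬R ∧ P) ∨ ¬S ∨ ¬P   [eliminate →]
= ¬((¬S ∨ P) ∧ (¬P ∨ S)) ∨ (S ∧ ¬R ∧ P) ∨ ¬S ∨ ¬P   [eliminate →]
= ¬(¬S ∨ P) ∨ ¬(¬P ∨ S) ∨ (S ∧ ¬R ∧ P) ∨ ¬S ∨ ¬P   [De Morgan]
= (¬¬S ∧ ¬P) ∨ ¬(¬P ∨ S) ∨ (S ∧ ¬R ∧ P) ∨ ¬S ∨ ¬P   [De Morgan]
= (S ∧ ¬P) ∨ ¬(¬P ∨ S) ∨ (S ∧ ¬R ∧ P) ∨ ¬S ∨ ¬P   [double negation]
= (S ∧ ¬P) ∨ (¬¬P ∧ ¬S) ∨ (S ∧ ¬R ∧ P) ∨ ¬S ∨ ¬P   [De Morgan]
= (S ∧ ¬P) ∨ (P ∧ ¬S) ∨ (S ∧ ¬R ∧ P) ∨ ¬S ∨ ¬P   [double negation]
= (S ∧ ¬R ∧ P) ∨ ¬S ∨ ¬P   [simplify]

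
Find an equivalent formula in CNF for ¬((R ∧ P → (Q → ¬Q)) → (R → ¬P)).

(¬R ∨ ¬P ∨ ¬Q) ∧ R ∧ P

¬((R ∧ P → (Q → ¬Q)) → (R → ¬P))
≡ ¬(¬(R ∧ P → (Q → ¬Q)) ∨ (R → ¬P))
≡ ¬(¬(¬(R ∧ P) ∨ (Q → ¬Q)) ∨ (R → ¬P))
≡ ¬(¬(¬(R ∧ P) ∨ ¬Q ∨ ¬Q) ∨ (R → ¬P))
≡ ¬(¬(¬(R ∧ P) ∨ ¬Q ∨ ¬Q) ∨ ¬R ∨ ¬P)
≡ ¬¬(¬(R ∧ P) ∨ ¬Q ∨ ¬Q) ∧ ¬¬R ∧ ¬¬P
≡ (¬(R ∧ P) ∨ ¬Q ∨ ¬Q) ∧ ¬¬R ∧ ¬¬P
≡ (¬R ∨ ¬P ∨ ¬Q ∨ ¬Q) ∧ ¬¬R ∧ ¬¬P
≡ (¬R ∨ ¬P ∨ ¬Q ∨ ¬Q) ∧ R ∧ ¬¬P
≡ (¬R ∨ ¬P ∨ ¬Q ∨ ¬Q) ∧ R ∧ P
≡ (¬R ∨ ¬P ∨ ¬Q) ∧ R ∧ P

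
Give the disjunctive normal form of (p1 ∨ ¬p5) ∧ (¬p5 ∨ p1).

(p1 ∨ ¬p5) ∧ (¬p5 ∨ p1)
≡ (p1 ∧ ¬p5) ∨ (p1 ∧ p1) ∨ (¬p5 ∧ ¬p5) ∨ (¬p5 ∧ p1)   [distribute ∧ over ∨]
≡ p1 ∨ ¬p5   [simplify]

p1 ∨ ¬p5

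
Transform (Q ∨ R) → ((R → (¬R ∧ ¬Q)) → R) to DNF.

(Q ∨ R) → ((R → (¬R ∧ ¬Q)) → R)
≡ ¬(Q ∨ R) ∨ ((R → (¬R ∧ ¬Q)) → R)   (eliminate →)
≡ ¬(Q ∨ R) ∨ ¬(R → (¬R ∧ ¬Q)) ∨ R   (eliminate →)
≡ ¬(Q ∨ R) ∨ ¬(¬R ∨ (¬R ∧ ¬Q)) ∨ R   (eliminate →)
≡ (¬Q ∧ ¬R) ∨ ¬(¬R ∨ (¬R ∧ ¬Q)) ∨ R   (De Morgan)
≡ (¬Q ∧ ¬R) ∨ (¬¬R ∧ ¬(¬R ∧ ¬Q)) ∨ R   (De Morgan)
≡ (¬Q ∧ ¬R) ∨ (R ∧ ¬(¬R ∧ ¬Q)) ∨ R   (double negation)
≡ (¬Q ∧ ¬R) ∨ (R ∧ (¬¬R ∨ ¬¬Q)) ∨ R   (De Morgan)
≡ (¬Q ∧ ¬R) ∨ (R ∧ (R ∨ ¬¬Q)) ∨ R   (double negation)
≡ (¬Q ∧ ¬R) ∨ (R ∧ (R ∨ Q)) ∨ R   (double negation)
≡ (¬Q ∧ ¬R) ∨ (R ∧ R) ∨ (R ∧ Q) ∨ R   (distribute ∧ over ∨)
≡ (¬Q ∧ ¬R) ∨ R   (simplify)

(¬Q ∧ ¬R) ∨ R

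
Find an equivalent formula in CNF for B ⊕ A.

(B ∨ A) ∧ (¬B ∨ ¬A)

B ⊕ A
= (B ∨ A) ∧ ¬(B ∧ A)   — expand ⊕
= (B ∨ A) ∧ (¬B ∨ ¬A)   — De Morgan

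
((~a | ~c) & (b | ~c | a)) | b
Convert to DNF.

~c | b

((~a | ~c) & (b | ~c | a)) | b
≡ (~a & b) | (~a & ~c) | (~a & a) | (~c & b) | (~c & ~c) | (~c & a) | b   [distribute & over |]
≡ ~c | b   [simplify]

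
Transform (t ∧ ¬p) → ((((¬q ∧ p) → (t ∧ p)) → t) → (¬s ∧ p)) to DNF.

(t ∧ ¬p) → ((((¬q ∧ p) → (t ∧ p)) → t) → (¬s ∧ p))
= ¬(t ∧ ¬p) ∨ ((((¬q ∧ p) → (t ∧ p)) → t) → (¬s ∧ p))   — eliminate →
= ¬(t ∧ ¬p) ∨ ¬(((¬q ∧ p) → (t ∧ p)) → t) ∨ (¬s ∧ p)   — eliminate →
= ¬(t ∧ ¬p) ∨ ¬(¬((¬q ∧ p) → (t ∧ p)) ∨ t) ∨ (¬s ∧ p)   — eliminate →
= ¬(t ∧ ¬p) ∨ ¬(¬(¬(¬q ∧ p) ∨ (t ∧ p)) ∨ t) ∨ (¬s ∧ p)   — eliminate →
= ¬t ∨ ¬¬p ∨ ¬(¬(¬(¬q ∧ p) ∨ (t ∧ p)) ∨ t) ∨ (¬s ∧ p)   — De Morgan
= ¬t ∨ p ∨ ¬(¬(¬(¬q ∧ p) ∨ (t ∧ p)) ∨ t) ∨ (¬s ∧ p)   — double negation
= ¬t ∨ p ∨ (¬¬(¬(¬q ∧ p) ∨ (t ∧ p)) ∧ ¬t) ∨ (¬s ∧ p)   — De Morgan
= ¬t ∨ p ∨ ((¬(¬q ∧ p) ∨ (t ∧ p)) ∧ ¬t) ∨ (¬s ∧ p)   — double negation
= ¬t ∨ p ∨ ((¬¬q ∨ ¬p ∨ (t ∧ p)) ∧ ¬t) ∨ (¬s ∧ p)   — De Morgan
= ¬t ∨ p ∨ ((q ∨ ¬p ∨ (t ∧ p)) ∧ ¬t) ∨ (¬s ∧ p)   — double negation
= ¬t ∨ p ∨ (q ∧ ¬t) ∨ (¬p ∧ ¬t) ∨ (t ∧ p ∧ ¬t) ∨ (¬s ∧ p)   — distribute ∧ over ∨
= ¬t ∨ p   — simplify

¬t ∨ p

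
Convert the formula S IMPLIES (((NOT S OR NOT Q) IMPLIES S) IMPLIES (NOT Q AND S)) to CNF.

NOT S OR NOT Q

S IMPLIES (((NOT S OR NOT Q) IMPLIES S) IMPLIES (NOT Q AND S))
≡ NOT S OR (((NOT S OR NOT Q) IMPLIES S) IMPLIES (NOT Q AND S))   (eliminate IMPLIES)
≡ NOT S OR NOT ((NOT S OR NOT Q) IMPLIES S) OR (NOT Q AND S)   (eliminate IMPLIES)
≡ NOT S OR NOT (NOT (NOT S OR NOT Q) OR S) OR (NOT Q AND S)   (eliminate IMPLIES)
≡ NOT S OR (NOT NOT (NOT S OR NOT Q) AND NOT S) OR (NOT Q AND S)   (De Morgan)
≡ NOT S OR ((NOT S OR NOT Q) AND NOT S) OR (NOT Q AND S)   (double negation)
≡ (NOT S OR NOT S OR NOT Q OR NOT Q) AND (NOT S OR NOT S OR NOT Q OR S) AND (NOT S OR NOT S OR NOT Q) AND (NOT S OR NOT S OR S)   (distribute OR over AND)
≡ NOT S OR NOT Q   (simplify)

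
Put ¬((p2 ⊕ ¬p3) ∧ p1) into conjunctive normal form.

(¬p2 ∨ ¬p3 ∨ ¬p1) ∧ (p3 ∨ p2 ∨ ¬p1)

¬((p2 ⊕ ¬p3) ∧ p1)
≡ ¬((p2 ∨ ¬p3) ∧ ¬(p2 ∧ ¬p3) ∧ p1)   [expand ⊕]
≡ ¬(p2 ∨ ¬p3) ∨ ¬¬(p2 ∧ ¬p3) ∨ ¬p1   [De Morgan]
≡ (¬p2 ∧ ¬¬p3) ∨ ¬¬(p2 ∧ ¬p3) ∨ ¬p1   [De Morgan]
≡ (¬p2 ∧ p3) ∨ ¬¬(p2 ∧ ¬p3) ∨ ¬p1   [double negation]
≡ (¬p2 ∧ p3) ∨ (p2 ∧ ¬p3) ∨ ¬p1   [double negation]
≡ (¬p2 ∨ p2 ∨ ¬p1) ∧ (¬p2 ∨ ¬p3 ∨ ¬p1) ∧ (p3 ∨ p2 ∨ ¬p1) ∧ (p3 ∨ ¬p3 ∨ ¬p1)   [distribute ∨ over ∧]
≡ (¬p2 ∨ ¬p3 ∨ ¬p1) ∧ (p3 ∨ p2 ∨ ¬p1)   [simplify]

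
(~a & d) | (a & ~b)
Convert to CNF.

(~a & d) | (a & ~b)
= (~a | a) & (~a | ~b) & (d | a) & (d | ~b)   [distribute | over &]
= (~a | ~b) & (d | a) & (d | ~b)   [simplify]

(~a | ~b) & (d | a) & (d | ~b)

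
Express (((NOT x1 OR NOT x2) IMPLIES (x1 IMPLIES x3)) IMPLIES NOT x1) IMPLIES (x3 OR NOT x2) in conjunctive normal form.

(((NOT x1 OR NOT x2) IMPLIES (x1 IMPLIES x3)) IMPLIES NOT x1) IMPLIES (x3 OR NOT x2)
= NOT (((NOT x1 OR NOT x2) IMPLIES (x1 IMPLIES x3)) IMPLIES NOT x1) OR x3 OR NOT x2   [eliminate IMPLIES]
= NOT (NOT ((NOT x1 OR NOT x2) IMPLIES (x1 IMPLIES x3)) OR NOT x1) OR x3 OR NOT x2   [eliminate IMPLIES]
= NOT (NOT (NOT (NOT x1 OR NOT x2) OR (x1 IMPLIES x3)) OR NOT x1) OR x3 OR NOT x2   [eliminate IMPLIES]
= NOT (NOT (NOT (NOT x1 OR NOT x2) OR NOT x1 OR x3) OR NOT x1) OR x3 OR NOT x2   [eliminate IMPLIES]
= (NOT NOT (NOT (NOT x1 OR NOT x2) OR NOT x1 OR x3) AND NOT NOT x1) OR x3 OR NOT x2   [De Morgan]
= ((NOT (NOT x1 OR NOT x2) OR NOT x1 OR x3) AND NOT NOT x1) OR x3 OR NOT x2   [double negation]
= (((NOT NOT x1 AND NOT NOT x2) OR NOT x1 OR x3) AND NOT NOT x1) OR x3 OR NOT x2   [De Morgan]
= (((x1 AND NOT NOT x2) OR NOT x1 OR x3) AND NOT NOT x1) OR x3 OR NOT x2   [double negation]
= (((x1 AND x2) OR NOT x1 OR x3) AND NOT NOT x1) OR x3 OR NOT x2   [double negation]
= (((x1 AND x2) OR NOT x1 OR x3) AND x1) OR x3 OR NOT x2   [double negation]
= (x1 OR NOT x1 OR x3 OR x3 OR NOT x2) AND (x2 OR NOT x1 OR x3 OR x3 OR NOT x2) AND (x1 OR x3 OR NOT x2)   [distribute OR over AND]
= x1 OR x3 OR NOT x2   [simplify]

x1 OR x3 OR NOT x2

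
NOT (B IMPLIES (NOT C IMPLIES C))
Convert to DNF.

B AND NOT C

NOT (B IMPLIES (NOT C IMPLIES C))
⇔ NOT (NOT B OR (NOT C IMPLIES C))   [eliminate IMPLIES]
⇔ NOT (NOT B OR NOT NOT C OR C)   [eliminate IMPLIES]
⇔ NOT NOT B AND NOT NOT NOT C AND NOT C   [De Morgan]
⇔ B AND NOT NOT NOT C AND NOT C   [double negation]
⇔ B AND NOT C AND NOT C   [double negation]
⇔ B AND NOT C   [simplify]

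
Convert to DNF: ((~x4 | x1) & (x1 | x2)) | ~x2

((~x4 | x1) & (x1 | x2)) | ~x2
≡ (~x4 & x1) | (~x4 & x2) | (x1 & x1) | (x1 & x2) | ~x2   — distribute & over |
≡ (~x4 & x2) | x1 | ~x2   — simplify

(~x4 & x2) | x1 | ~x2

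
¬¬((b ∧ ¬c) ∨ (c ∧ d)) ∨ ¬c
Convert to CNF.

¬¬((b ∧ ¬c) ∨ (c ∧ d)) ∨ ¬c
≡ (b ∧ ¬c) ∨ (c ∧ d) ∨ ¬c   (double negation)
≡ (b ∨ c ∨ ¬c) ∧ (b ∨ d ∨ ¬c) ∧ (¬c ∨ c ∨ ¬c) ∧ (¬c ∨ d ∨ ¬c)   (distribute ∨ over ∧)
≡ ¬c ∨ d   (simplify)

¬c ∨ d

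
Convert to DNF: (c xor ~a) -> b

(c xor ~a) -> b
≡ ~(c xor ~a) | b   [eliminate ->]
≡ ~((c & ~~a) | (~c & ~a)) | b   [expand xor]
≡ (~(c & ~~a) & ~(~c & ~a)) | b   [De Morgan]
≡ ((~c | ~~~a) & ~(~c & ~a)) | b   [De Morgan]
≡ ((~c | ~a) & ~(~c & ~a)) | b   [double negation]
≡ ((~c | ~a) & (~~c | ~~a)) | b   [De Morgan]
≡ ((~c | ~a) & (c | ~~a)) | b   [double negation]
≡ ((~c | ~a) & (c | a)) | b   [double negation]
≡ (~c & c) | (~c & a) | (~a & c) | (~a & a) | b   [distribute & over |]
≡ (~c & a) | (~a & c) | b   [simplify]

(~c & a) | (~a & c) | b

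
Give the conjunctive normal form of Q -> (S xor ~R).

Q -> (S xor ~R)
= ~Q | (S xor ~R)   — eliminate ->
= ~Q | ((S | ~R) & ~(S & ~R))   — expand xor
= ~Q | ((S | ~R) & (~S | ~~R))   — De Morgan
= ~Q | ((S | ~R) & (~S | R))   — double negation
= (~Q | S | ~R) & (~Q | ~S | R)   — distribute | over &

(~Q | S | ~R) & (~Q | ~S | R)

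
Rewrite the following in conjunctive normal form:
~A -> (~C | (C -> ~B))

~A -> (~C | (C -> ~B))
≡ ~~A | ~C | (C -> ~B)   — eliminate ->
≡ ~~A | ~C | ~C | ~B   — eliminate ->
≡ A | ~C | ~C | ~B   — double negation
≡ A | ~C | ~B   — simplify

A | ~C | ~B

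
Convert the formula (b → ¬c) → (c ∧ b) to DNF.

(b → ¬c) → (c ∧ b)
⇔ ¬(b → ¬c) ∨ (c ∧ b)   [eliminate →]
⇔ ¬(¬b ∨ ¬c) ∨ (c ∧ b)   [eliminate →]
⇔ (¬¬b ∧ ¬¬c) ∨ (c ∧ b)   [De Morgan]
⇔ (b ∧ ¬¬c) ∨ (c ∧ b)   [double negation]
⇔ (b ∧ c) ∨ (c ∧ b)   [double negation]
⇔ b ∧ c   [simplify]

b ∧ c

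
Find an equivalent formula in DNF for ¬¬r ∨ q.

r ∨ q

¬¬r ∨ q
≡ r ∨ q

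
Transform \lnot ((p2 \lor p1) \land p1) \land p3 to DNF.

\lnot p1 \land p3

\lnot ((p2 \lor p1) \land p1) \land p3
≡ (\lnot (p2 \lor p1) \lor \lnot p1) \land p3
≡ ((\lnot p2 \land \lnot p1) \lor \lnot p1) \land p3
≡ (\lnot p2 \land \lnot p1 \land p3) \lor (\lnot p1 \land p3)
≡ \lnot p1 \land p3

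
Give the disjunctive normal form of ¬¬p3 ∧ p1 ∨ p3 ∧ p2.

¬¬p3 ∧ p1 ∨ p3 ∧ p2
≡ p3 ∧ p1 ∨ p3 ∧ p2   [double negation]

p3 ∧ p1 ∨ p3 ∧ p2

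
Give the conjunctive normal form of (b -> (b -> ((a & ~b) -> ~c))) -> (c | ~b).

(b -> (b -> ((a & ~b) -> ~c))) -> (c | ~b)
≡ ~(b -> (b -> ((a & ~b) -> ~c))) | c | ~b   — eliminate ->
≡ ~(~b | (b -> ((a & ~b) -> ~c))) | c | ~b   — eliminate ->
≡ ~(~b | ~b | ((a & ~b) -> ~c)) | c | ~b   — eliminate ->
≡ ~(~b | ~b | ~(a & ~b) | ~c) | c | ~b   — eliminate ->
≡ (~~b & ~~b & ~~(a & ~b) & ~~c) | c | ~b   — De Morgan
≡ (b & ~~b & ~~(a & ~b) & ~~c) | c | ~b   — double negation
≡ (b & b & ~~(a & ~b) & ~~c) | c | ~b   — double negation
≡ (b & b & a & ~b & ~~c) | c | ~b   — double negation
≡ (b & b & a & ~b & c) | c | ~b   — double negation
≡ (b | c | ~b) & (b | c | ~b) & (a | c | ~b) & (~b | c | ~b) & (c | c | ~b)   — distribute | over &
≡ ~b | c   — simplify

~b | c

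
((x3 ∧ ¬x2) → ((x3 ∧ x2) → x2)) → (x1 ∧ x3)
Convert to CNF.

x3 ∧ (¬x2 ∨ x1) ∧ (x2 ∨ x1)

((x3 ∧ ¬x2) → ((x3 ∧ x2) → x2)) → (x1 ∧ x3)
⇔ ¬((x3 ∧ ¬x2) → ((x3 ∧ x2) → x2)) ∨ (x1 ∧ x3)   [eliminate →]
⇔ ¬(¬(x3 ∧ ¬x2) ∨ ((x3 ∧ x2) → x2)) ∨ (x1 ∧ x3)   [eliminate →]
⇔ ¬(¬(x3 ∧ ¬x2) ∨ ¬(x3 ∧ x2) ∨ x2) ∨ (x1 ∧ x3)   [eliminate →]
⇔ (¬¬(x3 ∧ ¬x2) ∧ ¬¬(x3 ∧ x2) ∧ ¬x2) ∨ (x1 ∧ x3)   [De Morgan]
⇔ (x3 ∧ ¬x2 ∧ ¬¬(x3 ∧ x2) ∧ ¬x2) ∨ (x1 ∧ x3)   [double negation]
⇔ (x3 ∧ ¬x2 ∧ x3 ∧ x2 ∧ ¬x2) ∨ (x1 ∧ x3)   [double negation]
⇔ (x3 ∨ x1) ∧ (x3 ∨ x3) ∧ (¬x2 ∨ x1) ∧ (¬x2 ∨ x3) ∧ (x3 ∨ x1) ∧ (x3 ∨ x3) ∧ (x2 ∨ x1) ∧ (x2 ∨ x3) ∧ (¬x2 ∨ x1) ∧ (¬x2 ∨ x3)   [distribute ∨ over ∧]
⇔ x3 ∧ (¬x2 ∨ x1) ∧ (x2 ∨ x1)   [simplify]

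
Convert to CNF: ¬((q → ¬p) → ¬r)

¬((q → ¬p) → ¬r)
≡ ¬(¬(q → ¬p) ∨ ¬r)   [eliminate →]
≡ ¬(¬(¬q ∨ ¬p) ∨ ¬r)   [eliminate →]
≡ ¬¬(¬q ∨ ¬p) ∧ ¬¬r   [De Morgan]
≡ (¬q ∨ ¬p) ∧ ¬¬r   [double negation]
≡ (¬q ∨ ¬p) ∧ r   [double negation]

(¬q ∨ ¬p) ∧ r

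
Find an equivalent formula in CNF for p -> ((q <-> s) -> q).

~p | q | s

p -> ((q <-> s) -> q)
≡ ~p | ((q <-> s) -> q)   — eliminate ->
≡ ~p | ~(q <-> s) | q   — eliminate ->
≡ ~p | ~((q -> s) & (s -> q)) | q   — eliminate <->
≡ ~p | ~((~q | s) & (s -> q)) | q   — eliminate ->
≡ ~p | ~((~q | s) & (~s | q)) | q   — eliminate ->
≡ ~p | ~(~q | s) | ~(~s | q) | q   — De Morgan
≡ ~p | (~~q & ~s) | ~(~s | q) | q   — De Morgan
≡ ~p | (q & ~s) | ~(~s | q) | q   — double negation
≡ ~p | (q & ~s) | (~~s & ~q) | q   — De Morgan
≡ ~p | (q & ~s) | (s & ~q) | q   — double negation
≡ (~p | q | s | q) & (~p | q | ~q | q) & (~p | ~s | s | q) & (~p | ~s | ~q | q)   — distribute | over &
≡ ~p | q | s   — simplify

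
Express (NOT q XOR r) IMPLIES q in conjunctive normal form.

(NOT q XOR r) IMPLIES q
= NOT (NOT q XOR r) OR q   — eliminate IMPLIES
= NOT ((NOT q OR r) AND NOT (NOT q AND r)) OR q   — expand XOR
= NOT (NOT q OR r) OR NOT NOT (NOT q AND r) OR q   — De Morgan
= (NOT NOT q AND NOT r) OR NOT NOT (NOT q AND r) OR q   — De Morgan
= (q AND NOT r) OR NOT NOT (NOT q AND r) OR q   — double negation
= (q AND NOT r) OR (NOT q AND r) OR q   — double negation
= (q OR NOT q OR q) AND (q OR r OR q) AND (NOT r OR NOT q OR q) AND (NOT r OR r OR q)   — distribute OR over AND
= q OR r   — simplify

q OR r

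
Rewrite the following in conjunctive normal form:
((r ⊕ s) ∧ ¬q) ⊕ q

((r ⊕ s) ∧ ¬q) ⊕ q
⇔ (((r ⊕ s) ∧ ¬q) ∨ q) ∧ ¬((r ⊕ s) ∧ ¬q ∧ q)   [expand ⊕]
⇔ (((r ∨ s) ∧ ¬(r ∧ s) ∧ ¬q) ∨ q) ∧ ¬((r ⊕ s) ∧ ¬q ∧ q)   [expand ⊕]
⇔ (((r ∨ s) ∧ ¬(r ∧ s) ∧ ¬q) ∨ q) ∧ ¬((r ∨ s) ∧ ¬(r ∧ s) ∧ ¬q ∧ q)   [expand ⊕]
⇔ (((r ∨ s) ∧ (¬r ∨ ¬s) ∧ ¬q) ∨ q) ∧ ¬((r ∨ s) ∧ ¬(r ∧ s) ∧ ¬q ∧ q)   [De Morgan]
⇔ (((r ∨ s) ∧ (¬r ∨ ¬s) ∧ ¬q) ∨ q) ∧ (¬(r ∨ s) ∨ ¬¬(r ∧ s) ∨ ¬¬q ∨ ¬q)   [De Morgan]
⇔ (((r ∨ s) ∧ (¬r ∨ ¬s) ∧ ¬q) ∨ q) ∧ ((¬r ∧ ¬s) ∨ ¬¬(r ∧ s) ∨ ¬¬q ∨ ¬q)   [De Morgan]
⇔ (((r ∨ s) ∧ (¬r ∨ ¬s) ∧ ¬q) ∨ q) ∧ ((¬r ∧ ¬s) ∨ (r ∧ s) ∨ ¬¬q ∨ ¬q)   [double negation]
⇔ (((r ∨ s) ∧ (¬r ∨ ¬s) ∧ ¬q) ∨ q) ∧ ((¬r ∧ ¬s) ∨ (r ∧ s) ∨ q ∨ ¬q)   [double negation]
⇔ (r ∨ s ∨ q) ∧ (¬r ∨ ¬s ∨ q) ∧ (¬q ∨ q) ∧ (¬r ∨ r ∨ q ∨ ¬q) ∧ (¬r ∨ s ∨ q ∨ ¬q) ∧ (¬s ∨ r ∨ q ∨ ¬q) ∧ (¬s ∨ s ∨ q ∨ ¬q)   [distribute ∨ over ∧]
⇔ (r ∨ s ∨ q) ∧ (¬r ∨ ¬s ∨ q)   [simplify]

(r ∨ s ∨ q) ∧ (¬r ∨ ¬s ∨ q)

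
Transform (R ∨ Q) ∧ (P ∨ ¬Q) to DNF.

R ∧ P ∨ R ∧ ¬Q ∨ Q ∧ P

(R ∨ Q) ∧ (P ∨ ¬Q)
≡ R ∧ P ∨ R ∧ ¬Q ∨ Q ∧ P ∨ Q ∧ ¬Q   (distribute ∧ over ∨)
≡ R ∧ P ∨ R ∧ ¬Q ∨ Q ∧ P   (simplify)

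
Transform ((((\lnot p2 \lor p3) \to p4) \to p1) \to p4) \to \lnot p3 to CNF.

((((\lnot p2 \lor p3) \to p4) \to p1) \to p4) \to \lnot p3
≡ \lnot ((((\lnot p2 \lor p3) \to p4) \to p1) \to p4) \lor \lnot p3   [eliminate \to]
≡ \lnot (\lnot (((\lnot p2 \lor p3) \to p4) \to p1) \lor p4) \lor \lnot p3   [eliminate \to]
≡ \lnot (\lnot (\lnot ((\lnot p2 \lor p3) \to p4) \lor p1) \lor p4) \lor \lnot p3   [eliminate \to]
≡ \lnot (\lnot (\lnot (\lnot (\lnot p2 \lor p3) \lor p4) \lor p1) \lor p4) \lor \lnot p3   [eliminate \to]
≡ (\lnot \lnot (\lnot (\lnot (\lnot p2 \lor p3) \lor p4) \lor p1) \land \lnot p4) \lor \lnot p3   [De Morgan]
≡ ((\lnot (\lnot (\lnot p2 \lor p3) \lor p4) \lor p1) \land \lnot p4) \lor \lnot p3   [double negation]
≡ (((\lnot \lnot (\lnot p2 \lor p3) \land \lnot p4) \lor p1) \land \lnot p4) \lor \lnot p3   [De Morgan]
≡ ((((\lnot p2 \lor p3) \land \lnot p4) \lor p1) \land \lnot p4) \lor \lnot p3   [double negation]
≡ (\lnot p2 \lor p3 \lor p1 \lor \lnot p3) \land (\lnot p4 \lor p1 \lor \lnot p3) \land (\lnot p4 \lor \lnot p3)   [distribute \lor over \land]
≡ \lnot p4 \lor \lnot p3   [simplify]

\lnot p4 \lor \lnot p3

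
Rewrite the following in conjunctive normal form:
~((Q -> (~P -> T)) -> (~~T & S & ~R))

(~Q | P | T) & (~T | ~S | R)

~((Q -> (~P -> T)) -> (~~T & S & ~R))
≡ ~(~(Q -> (~P -> T)) | (~~T & S & ~R))   — eliminate ->
≡ ~(~(~Q | (~P -> T)) | (~~T & S & ~R))   — eliminate ->
≡ ~(~(~Q | ~~P | T) | (~~T & S & ~R))   — eliminate ->
≡ ~~(~Q | ~~P | T) & ~(~~T & S & ~R)   — De Morgan
≡ (~Q | ~~P | T) & ~(~~T & S & ~R)   — double negation
≡ (~Q | P | T) & ~(~~T & S & ~R)   — double negation
≡ (~Q | P | T) & (~~~T | ~S | ~~R)   — De Morgan
≡ (~Q | P | T) & (~T | ~S | ~~R)   — double negation
≡ (~Q | P | T) & (~T | ~S | R)   — double negation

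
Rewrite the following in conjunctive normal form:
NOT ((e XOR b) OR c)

NOT ((e XOR b) OR c)
= NOT (((e OR b) AND NOT (e AND b)) OR c)   (expand XOR)
= NOT ((e OR b) AND NOT (e AND b)) AND NOT c   (De Morgan)
= (NOT (e OR b) OR NOT NOT (e AND b)) AND NOT c   (De Morgan)
= ((NOT e AND NOT b) OR NOT NOT (e AND b)) AND NOT c   (De Morgan)
= ((NOT e AND NOT b) OR (e AND b)) AND NOT c   (double negation)
= (NOT e OR e) AND (NOT e OR b) AND (NOT b OR e) AND (NOT b OR b) AND NOT c   (distribute OR over AND)
= (NOT e OR b) AND (NOT b OR e) AND NOT c   (simplify)

(NOT e OR b) AND (NOT b OR e) AND NOT c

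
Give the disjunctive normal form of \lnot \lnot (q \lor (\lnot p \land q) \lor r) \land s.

(q \land s) \lor (r \land s)

\lnot \lnot (q \lor (\lnot p \land q) \lor r) \land s
≡ (q \lor (\lnot p \land q) \lor r) \land s   — double negation
≡ (q \land s) \lor (\lnot p \land q \land s) \lor (r \land s)   — distribute \land over \lor
≡ (q \land s) \lor (r \land s)   — simplify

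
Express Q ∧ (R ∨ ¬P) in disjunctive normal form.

Q ∧ (R ∨ ¬P)
≡ (Q ∧ R) ∨ (Q ∧ ¬P)   [distribute ∧ over ∨]

(Q ∧ R) ∨ (Q ∧ ¬P)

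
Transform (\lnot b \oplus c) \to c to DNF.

(\lnot b \oplus c) \to c
⇔ \lnot (\lnot b \oplus c) \lor c   [eliminate \to]
⇔ \lnot ((\lnot b \land \lnot c) \lor (\lnot \lnot b \land c)) \lor c   [expand \oplus]
⇔ (\lnot (\lnot b \land \lnot c) \land \lnot (\lnot \lnot b \land c)) \lor c   [De Morgan]
⇔ ((\lnot \lnot b \lor \lnot \lnot c) \land \lnot (\lnot \lnot b \land c)) \lor c   [De Morgan]
⇔ ((b \lor \lnot \lnot c) \land \lnot (\lnot \lnot b \land c)) \lor c   [double negation]
⇔ ((b \lor c) \land \lnot (\lnot \lnot b \land c)) \lor c   [double negation]
⇔ ((b \lor c) \land (\lnot \lnot \lnot b \lor \lnot c)) \lor c   [De Morgan]
⇔ ((b \lor c) \land (\lnot b \lor \lnot c)) \lor c   [double negation]
⇔ (b \land \lnot b) \lor (b \land \lnot c) \lor (c \land \lnot b) \lor (c \land \lnot c) \lor c   [distribute \land over \lor]
⇔ (b \land \lnot c) \lor c   [simplify]

(b \land \lnot c) \lor c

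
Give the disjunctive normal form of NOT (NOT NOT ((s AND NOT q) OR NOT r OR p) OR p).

NOT (NOT NOT ((s AND NOT q) OR NOT r OR p) OR p)
⇔ NOT NOT NOT ((s AND NOT q) OR NOT r OR p) AND NOT p   [De Morgan]
⇔ NOT ((s AND NOT q) OR NOT r OR p) AND NOT p   [double negation]
⇔ NOT (s AND NOT q) AND NOT NOT r AND NOT p AND NOT p   [De Morgan]
⇔ (NOT s OR NOT NOT q) AND NOT NOT r AND NOT p AND NOT p   [De Morgan]
⇔ (NOT s OR q) AND NOT NOT r AND NOT p AND NOT p   [double negation]
⇔ (NOT s OR q) AND r AND NOT p AND NOT p   [double negation]
⇔ (NOT s AND r AND NOT p AND NOT p) OR (q AND r AND NOT p AND NOT p)   [distribute AND over OR]
⇔ (NOT s AND r AND NOT p) OR (q AND r AND NOT p)   [simplify]

(NOT s AND r AND NOT p) OR (q AND r AND NOT p)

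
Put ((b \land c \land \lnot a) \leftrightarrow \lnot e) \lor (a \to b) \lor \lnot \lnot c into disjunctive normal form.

(\lnot b \land e) \lor (\lnot c \land e) \lor (a \land e) \lor \lnot a \lor b \lor c

((b \land c \land \lnot a) \leftrightarrow \lnot e) \lor (a \to b) \lor \lnot \lnot c
= (((b \land c \land \lnot a) \to \lnot e) \land (\lnot e \to (b \land c \land \lnot a))) \lor (a \to b) \lor \lnot \lnot c   [eliminate \leftrightarrow]
= ((\lnot (b \land c \land \lnot a) \lor \lnot e) \land (\lnot e \to (b \land c \land \lnot a))) \lor (a \to b) \lor \lnot \lnot c   [eliminate \to]
= ((\lnot (b \land c \land \lnot a) \lor \lnot e) \land (\lnot \lnot e \lor (b \land c \land \lnot a))) \lor (a \to b) \lor \lnot \lnot c   [eliminate \to]
= ((\lnot (b \land c \land \lnot a) \lor \lnot e) \land (\lnot \lnot e \lor (b \land c \land \lnot a))) \lor \lnot a \lor b \lor \lnot \lnot c   [eliminate \to]
= ((\lnot b \lor \lnot c \lor \lnot \lnot a \lor \lnot e) \land (\lnot \lnot e \lor (b \land c \land \lnot a))) \lor \lnot a \lor b \lor \lnot \lnot c   [De Morgan]
= ((\lnot b \lor \lnot c \lor a \lor \lnot e) \land (\lnot \lnot e \lor (b \land c \land \lnot a))) \lor \lnot a \lor b \lor \lnot \lnot c   [double negation]
= ((\lnot b \lor \lnot c \lor a \lor \lnot e) \land (e \lor (b \land c \land \lnot a))) \lor \lnot a \lor b \lor \lnot \lnot c   [double negation]
= ((\lnot b \lor \lnot c \lor a \lor \lnot e) \land (e \lor (b \land c \land \lnot a))) \lor \lnot a \lor b \lor c   [double negation]
= (\lnot b \land e) \lor (\lnot b \land b \land c \land \lnot a) \lor (\lnot c \land e) \lor (\lnot c \land b \land c \land \lnot a) \lor (a \land e) \lor (a \land b \land c \land \lnot a) \lor (\lnot e \land e) \lor (\lnot e \land b \land c \land \lnot a) \lor \lnot a \lor b \lor c   [distribute \land over \lor]
= (\lnot b \land e) \lor (\lnot c \land e) \lor (a \land e) \lor \lnot a \lor b \lor c   [simplify]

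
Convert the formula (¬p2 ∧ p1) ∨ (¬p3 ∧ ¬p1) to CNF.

(¬p2 ∧ p1) ∨ (¬p3 ∧ ¬p1)
⇔ (¬p2 ∨ ¬p3) ∧ (¬p2 ∨ ¬p1) ∧ (p1 ∨ ¬p3) ∧ (p1 ∨ ¬p1)   (distribute ∨ over ∧)
⇔ (¬p2 ∨ ¬p3) ∧ (¬p2 ∨ ¬p1) ∧ (p1 ∨ ¬p3)   (simplify)

(¬p2 ∨ ¬p3) ∧ (¬p2 ∨ ¬p1) ∧ (p1 ∨ ¬p3)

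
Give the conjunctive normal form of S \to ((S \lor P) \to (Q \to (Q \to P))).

\lnot S \lor \lnot Q \lor P

S \to ((S \lor P) \to (Q \to (Q \to P)))
≡ \lnot S \lor ((S \lor P) \to (Q \to (Q \to P)))   (eliminate \to)
≡ \lnot S \lor \lnot (S \lor P) \lor (Q \to (Q \to P))   (eliminate \to)
≡ \lnot S \lor \lnot (S \lor P) \lor \lnot Q \lor (Q \to P)   (eliminate \to)
≡ \lnot S \lor \lnot (S \lor P) \lor \lnot Q \lor \lnot Q \lor P   (eliminate \to)
≡ \lnot S \lor (\lnot S \land \lnot P) \lor \lnot Q \lor \lnot Q \lor P   (De Morgan)
≡ (\lnot S \lor \lnot S \lor \lnot Q \lor \lnot Q \lor P) \land (\lnot S \lor \lnot P \lor \lnot Q \lor \lnot Q \lor P)   (distribute \lor over \land)
≡ \lnot S \lor \lnot Q \lor P   (simplify)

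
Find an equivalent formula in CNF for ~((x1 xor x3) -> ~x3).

(~x1 | ~x3) & x3

~((x1 xor x3) -> ~x3)
≡ ~(~(x1 xor x3) | ~x3)   [eliminate ->]
≡ ~(~((x1 | x3) & ~(x1 & x3)) | ~x3)   [expand xor]
≡ ~~((x1 | x3) & ~(x1 & x3)) & ~~x3   [De Morgan]
≡ (x1 | x3) & ~(x1 & x3) & ~~x3   [double negation]
≡ (x1 | x3) & (~x1 | ~x3) & ~~x3   [De Morgan]
≡ (x1 | x3) & (~x1 | ~x3) & x3   [double negation]
≡ (~x1 | ~x3) & x3   [simplify]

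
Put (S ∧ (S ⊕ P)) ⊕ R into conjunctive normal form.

(S ∨ R) ∧ (¬S ∨ ¬P ∨ R) ∧ (¬S ∨ P ∨ ¬R)

(S ∧ (S ⊕ P)) ⊕ R
≡ ((S ∧ (S ⊕ P)) ∨ R) ∧ ¬(S ∧ (S ⊕ P) ∧ R)   [expand ⊕]
≡ ((S ∧ (S ∨ P) ∧ ¬(S ∧ P)) ∨ R) ∧ ¬(S ∧ (S ⊕ P) ∧ R)   [expand ⊕]
≡ ((S ∧ (S ∨ P) ∧ ¬(S ∧ P)) ∨ R) ∧ ¬(S ∧ (S ∨ P) ∧ ¬(S ∧ P) ∧ R)   [expand ⊕]
≡ ((S ∧ (S ∨ P) ∧ (¬S ∨ ¬P)) ∨ R) ∧ ¬(S ∧ (S ∨ P) ∧ ¬(S ∧ P) ∧ R)   [De Morgan]
≡ ((S ∧ (S ∨ P) ∧ (¬S ∨ ¬P)) ∨ R) ∧ (¬S ∨ ¬(S ∨ P) ∨ ¬¬(S ∧ P) ∨ ¬R)   [De Morgan]
≡ ((S ∧ (S ∨ P) ∧ (¬S ∨ ¬P)) ∨ R) ∧ (¬S ∨ (¬S ∧ ¬P) ∨ ¬¬(S ∧ P) ∨ ¬R)   [De Morgan]
≡ ((S ∧ (S ∨ P) ∧ (¬S ∨ ¬P)) ∨ R) ∧ (¬S ∨ (¬S ∧ ¬P) ∨ (S ∧ P) ∨ ¬R)   [double negation]
≡ (S ∨ R) ∧ (S ∨ P ∨ R) ∧ (¬S ∨ ¬P ∨ R) ∧ (¬S ∨ ¬S ∨ S ∨ ¬R) ∧ (¬S ∨ ¬S ∨ P ∨ ¬R) ∧ (¬S ∨ ¬P ∨ S ∨ ¬R) ∧ (¬S ∨ ¬P ∨ P ∨ ¬R)   [distribute ∨ over ∧]
≡ (S ∨ R) ∧ (¬S ∨ ¬P ∨ R) ∧ (¬S ∨ P ∨ ¬R)   [simplify]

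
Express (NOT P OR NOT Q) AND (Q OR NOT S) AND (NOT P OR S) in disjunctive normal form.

(NOT P AND Q) OR (NOT P AND NOT S)

(NOT P OR NOT Q) AND (Q OR NOT S) AND (NOT P OR S)
≡ (NOT P AND Q AND NOT P) OR (NOT P AND Q AND S) OR (NOT P AND NOT S AND NOT P) OR (NOT P AND NOT S AND S) OR (NOT Q AND Q AND NOT P) OR (NOT Q AND Q AND S) OR (NOT Q AND NOT S AND NOT P) OR (NOT Q AND NOT S AND S)   — distribute AND over OR
≡ (NOT P AND Q) OR (NOT P AND NOT S)   — simplify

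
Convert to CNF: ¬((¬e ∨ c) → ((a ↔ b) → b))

¬((¬e ∨ c) → ((a ↔ b) → b))
⇔ ¬(¬(¬e ∨ c) ∨ ((a ↔ b) → b))
⇔ ¬(¬(¬e ∨ c) ∨ ¬(a ↔ b) ∨ b)
⇔ ¬(¬(¬e ∨ c) ∨ ¬((a → b) ∧ (b → a)) ∨ b)
⇔ ¬(¬(¬e ∨ c) ∨ ¬((¬a ∨ b) ∧ (b → a)) ∨ b)
⇔ ¬(¬(¬e ∨ c) ∨ ¬((¬a ∨ b) ∧ (¬b ∨ a)) ∨ b)
⇔ ¬¬(¬e ∨ c) ∧ ¬¬((¬a ∨ b) ∧ (¬b ∨ a)) ∧ ¬b
⇔ (¬e ∨ c) ∧ ¬¬((¬a ∨ b) ∧ (¬b ∨ a)) ∧ ¬b
⇔ (¬e ∨ c) ∧ (¬a ∨ b) ∧ (¬b ∨ a) ∧ ¬b
⇔ (¬e ∨ c) ∧ (¬a ∨ b) ∧ ¬b

(¬e ∨ c) ∧ (¬a ∨ b) ∧ ¬b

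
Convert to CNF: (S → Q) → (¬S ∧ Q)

(S → Q) → (¬S ∧ Q)
⇔ ¬(S → Q) ∨ (¬S ∧ Q)   — eliminate →
⇔ ¬(¬S ∨ Q) ∨ (¬S ∧ Q)   — eliminate →
⇔ (¬¬S ∧ ¬Q) ∨ (¬S ∧ Q)   — De Morgan
⇔ (S ∧ ¬Q) ∨ (¬S ∧ Q)   — double negation
⇔ (S ∨ ¬S) ∧ (S ∨ Q) ∧ (¬Q ∨ ¬S) ∧ (¬Q ∨ Q)   — distribute ∨ over ∧
⇔ (S ∨ Q) ∧ (¬Q ∨ ¬S)   — simplify

(S ∨ Q) ∧ (¬Q ∨ ¬S)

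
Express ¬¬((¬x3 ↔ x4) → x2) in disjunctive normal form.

¬x3 ∧ ¬x4 ∨ x4 ∧ x3 ∨ x2

¬¬((¬x3 ↔ x4) → x2)
≡ ¬¬(¬(¬x3 ↔ x4) ∨ x2)   (eliminate →)
≡ ¬¬(¬((¬x3 → x4) ∧ (x4 → ¬x3)) ∨ x2)   (eliminate ↔)
≡ ¬¬(¬((¬¬x3 ∨ x4) ∧ (x4 → ¬x3)) ∨ x2)   (eliminate →)
≡ ¬¬(¬((¬¬x3 ∨ x4) ∧ (¬x4 ∨ ¬x3)) ∨ x2)   (eliminate →)
≡ ¬((¬¬x3 ∨ x4) ∧ (¬x4 ∨ ¬x3)) ∨ x2   (double negation)
≡ ¬(¬¬x3 ∨ x4) ∨ ¬(¬x4 ∨ ¬x3) ∨ x2   (De Morgan)
≡ ¬¬¬x3 ∧ ¬x4 ∨ ¬(¬x4 ∨ ¬x3) ∨ x2   (De Morgan)
≡ ¬x3 ∧ ¬x4 ∨ ¬(¬x4 ∨ ¬x3) ∨ x2   (double negation)
≡ ¬x3 ∧ ¬x4 ∨ ¬¬x4 ∧ ¬¬x3 ∨ x2   (De Morgan)
≡ ¬x3 ∧ ¬x4 ∨ x4 ∧ ¬¬x3 ∨ x2   (double negation)
≡ ¬x3 ∧ ¬x4 ∨ x4 ∧ x3 ∨ x2   (double negation)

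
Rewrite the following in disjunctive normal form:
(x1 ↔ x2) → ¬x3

(x1 ∧ ¬x2) ∨ (x2 ∧ ¬x1) ∨ ¬x3

(x1 ↔ x2) → ¬x3
= ¬(x1 ↔ x2) ∨ ¬x3   (eliminate →)
= ¬((x1 → x2) ∧ (x2 → x1)) ∨ ¬x3   (eliminate ↔)
= ¬((¬x1 ∨ x2) ∧ (x2 → x1)) ∨ ¬x3   (eliminate →)
= ¬((¬x1 ∨ x2) ∧ (¬x2 ∨ x1)) ∨ ¬x3   (eliminate →)
= ¬(¬x1 ∨ x2) ∨ ¬(¬x2 ∨ x1) ∨ ¬x3   (De Morgan)
= (¬¬x1 ∧ ¬x2) ∨ ¬(¬x2 ∨ x1) ∨ ¬x3   (De Morgan)
= (x1 ∧ ¬x2) ∨ ¬(¬x2 ∨ x1) ∨ ¬x3   (double negation)
= (x1 ∧ ¬x2) ∨ (¬¬x2 ∧ ¬x1) ∨ ¬x3   (De Morgan)
= (x1 ∧ ¬x2) ∨ (x2 ∧ ¬x1) ∨ ¬x3   (double negation)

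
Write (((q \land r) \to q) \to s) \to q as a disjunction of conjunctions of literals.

(((q \land r) \to q) \to s) \to q
= \lnot (((q \land r) \to q) \to s) \lor q   [eliminate \to]
= \lnot (\lnot ((q \land r) \to q) \lor s) \lor q   [eliminate \to]
= \lnot (\lnot (\lnot (q \land r) \lor q) \lor s) \lor q   [eliminate \to]
= (\lnot \lnot (\lnot (q \land r) \lor q) \land \lnot s) \lor q   [De Morgan]
= ((\lnot (q \land r) \lor q) \land \lnot s) \lor q   [double negation]
= ((\lnot q \lor \lnot r \lor q) \land \lnot s) \lor q   [De Morgan]
= (\lnot q \land \lnot s) \lor (\lnot r \land \lnot s) \lor (q \land \lnot s) \lor q   [distribute \land over \lor]
= (\lnot q \land \lnot s) \lor (\lnot r \land \lnot s) \lor q   [simplify]

(\lnot q \land \lnot s) \lor (\lnot r \land \lnot s) \lor q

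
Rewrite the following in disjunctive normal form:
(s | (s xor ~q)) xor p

(s | (s xor ~q)) xor p
⇔ ((s | (s xor ~q)) & ~p) | (~(s | (s xor ~q)) & p)   — expand xor
⇔ ((s | (s & ~~q) | (~s & ~q)) & ~p) | (~(s | (s xor ~q)) & p)   — expand xor
⇔ ((s | (s & ~~q) | (~s & ~q)) & ~p) | (~(s | (s & ~~q) | (~s & ~q)) & p)   — expand xor
⇔ ((s | (s & q) | (~s & ~q)) & ~p) | (~(s | (s & ~~q) | (~s & ~q)) & p)   — double negation
⇔ ((s | (s & q) | (~s & ~q)) & ~p) | (~s & ~(s & ~~q) & ~(~s & ~q) & p)   — De Morgan
⇔ ((s | (s & q) | (~s & ~q)) & ~p) | (~s & (~s | ~~~q) & ~(~s & ~q) & p)   — De Morgan
⇔ ((s | (s & q) | (~s & ~q)) & ~p) | (~s & (~s | ~q) & ~(~s & ~q) & p)   — double negation
⇔ ((s | (s & q) | (~s & ~q)) & ~p) | (~s & (~s | ~q) & (~~s | ~~q) & p)   — De Morgan
⇔ ((s | (s & q) | (~s & ~q)) & ~p) | (~s & (~s | ~q) & (s | ~~q) & p)   — double negation
⇔ ((s | (s & q) | (~s & ~q)) & ~p) | (~s & (~s | ~q) & (s | q) & p)   — double negation
⇔ (s & ~p) | (s & q & ~p) | (~s & ~q & ~p) | (~s & ~s & s & p) | (~s & ~s & q & p) | (~s & ~q & s & p) | (~s & ~q & q & p)   — distribute & over |
⇔ (s & ~p) | (~s & ~q & ~p) | (~s & q & p)   — simplify

(s & ~p) | (~s & ~q & ~p) | (~s & q & p)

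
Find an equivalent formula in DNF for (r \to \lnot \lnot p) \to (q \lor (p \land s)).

(r \land \lnot p) \lor q \lor (p \land s)

(r \to \lnot \lnot p) \to (q \lor (p \land s))
≡ \lnot (r \to \lnot \lnot p) \lor q \lor (p \land s)   [eliminate \to]
≡ \lnot (\lnot r \lor \lnot \lnot p) \lor q \lor (p \land s)   [eliminate \to]
≡ (\lnot \lnot r \land \lnot \lnot \lnot p) \lor q \lor (p \land s)   [De Morgan]
≡ (r \land \lnot \lnot \lnot p) \lor q \lor (p \land s)   [double negation]
≡ (r \land \lnot p) \lor q \lor (p \land s)   [double negation]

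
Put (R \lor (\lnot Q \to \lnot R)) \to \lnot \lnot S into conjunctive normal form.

(\lnot R \lor S) \land (\lnot Q \lor S) \land (R \lor S)

(R \lor (\lnot Q \to \lnot R)) \to \lnot \lnot S
≡ \lnot (R \lor (\lnot Q \to \lnot R)) \lor \lnot \lnot S
≡ \lnot (R \lor \lnot \lnot Q \lor \lnot R) \lor \lnot \lnot S
≡ (\lnot R \land \lnot \lnot \lnot Q \land \lnot \lnot R) \lor \lnot \lnot S
≡ (\lnot R \land \lnot Q \land \lnot \lnot R) \lor \lnot \lnot S
≡ (\lnot R \land \lnot Q \land R) \lor \lnot \lnot S
≡ (\lnot R \land \lnot Q \land R) \lor S
≡ (\lnot R \lor S) \land (\lnot Q \lor S) \land (R \lor S)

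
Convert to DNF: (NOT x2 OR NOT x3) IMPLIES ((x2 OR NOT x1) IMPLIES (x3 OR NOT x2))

(NOT x2 OR NOT x3) IMPLIES ((x2 OR NOT x1) IMPLIES (x3 OR NOT x2))
≡ NOT (NOT x2 OR NOT x3) OR ((x2 OR NOT x1) IMPLIES (x3 OR NOT x2))   (eliminate IMPLIES)
≡ NOT (NOT x2 OR NOT x3) OR NOT (x2 OR NOT x1) OR x3 OR NOT x2   (eliminate IMPLIES)
≡ (NOT NOT x2 AND NOT NOT x3) OR NOT (x2 OR NOT x1) OR x3 OR NOT x2   (De Morgan)
≡ (x2 AND NOT NOT x3) OR NOT (x2 OR NOT x1) OR x3 OR NOT x2   (double negation)
≡ (x2 AND x3) OR NOT (x2 OR NOT x1) OR x3 OR NOT x2   (double negation)
≡ (x2 AND x3) OR (NOT x2 AND NOT NOT x1) OR x3 OR NOT x2   (De Morgan)
≡ (x2 AND x3) OR (NOT x2 AND x1) OR x3 OR NOT x2   (double negation)
≡ x3 OR NOT x2   (simplify)

x3 OR NOT x2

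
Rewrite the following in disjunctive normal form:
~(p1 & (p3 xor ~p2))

~p1 | (~p3 & p2) | (~p2 & p3)

~(p1 & (p3 xor ~p2))
≡ ~(p1 & ((p3 & ~~p2) | (~p3 & ~p2)))
≡ ~p1 | ~((p3 & ~~p2) | (~p3 & ~p2))
≡ ~p1 | (~(p3 & ~~p2) & ~(~p3 & ~p2))
≡ ~p1 | ((~p3 | ~~~p2) & ~(~p3 & ~p2))
≡ ~p1 | ((~p3 | ~p2) & ~(~p3 & ~p2))
≡ ~p1 | ((~p3 | ~p2) & (~~p3 | ~~p2))
≡ ~p1 | ((~p3 | ~p2) & (p3 | ~~p2))
≡ ~p1 | ((~p3 | ~p2) & (p3 | p2))
≡ ~p1 | (~p3 & p3) | (~p3 & p2) | (~p2 & p3) | (~p2 & p2)
≡ ~p1 | (~p3 & p2) | (~p2 & p3)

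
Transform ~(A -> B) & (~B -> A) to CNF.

~(A -> B) & (~B -> A)
= ~(~A | B) & (~B -> A)   [eliminate ->]
= ~(~A | B) & (~~B | A)   [eliminate ->]
= ~~A & ~B & (~~B | A)   [De Morgan]
= A & ~B & (~~B | A)   [double negation]
= A & ~B & (B | A)   [double negation]
= A & ~B   [simplify]

A & ~B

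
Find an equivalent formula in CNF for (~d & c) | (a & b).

(~d | a) & (~d | b) & (c | a) & (c | b)

(~d & c) | (a & b)
⇔ (~d | a) & (~d | b) & (c | a) & (c | b)   [distribute | over &]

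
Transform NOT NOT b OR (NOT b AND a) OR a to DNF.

NOT NOT b OR (NOT b AND a) OR a
= b OR (NOT b AND a) OR a   [double negation]
= b OR a   [simplify]

b OR a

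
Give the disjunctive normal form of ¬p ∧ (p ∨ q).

¬p ∧ q

¬p ∧ (p ∨ q)
⇔ (¬p ∧ p) ∨ (¬p ∧ q)   — distribute ∧ over ∨
⇔ ¬p ∧ q   — simplify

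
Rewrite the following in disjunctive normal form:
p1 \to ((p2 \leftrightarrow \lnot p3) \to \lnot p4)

p1 \to ((p2 \leftrightarrow \lnot p3) \to \lnot p4)
= \lnot p1 \lor ((p2 \leftrightarrow \lnot p3) \to \lnot p4)   [eliminate \to]
= \lnot p1 \lor \lnot (p2 \leftrightarrow \lnot p3) \lor \lnot p4   [eliminate \to]
= \lnot p1 \lor \lnot ((p2 \to \lnot p3) \land (\lnot p3 \to p2)) \lor \lnot p4   [eliminate \leftrightarrow]
= \lnot p1 \lor \lnot ((\lnot p2 \lor \lnot p3) \land (\lnot p3 \to p2)) \lor \lnot p4   [eliminate \to]
= \lnot p1 \lor \lnot ((\lnot p2 \lor \lnot p3) \land (\lnot \lnot p3 \lor p2)) \lor \lnot p4   [eliminate \to]
= \lnot p1 \lor \lnot (\lnot p2 \lor \lnot p3) \lor \lnot (\lnot \lnot p3 \lor p2) \lor \lnot p4   [De Morgan]
= \lnot p1 \lor \lnot \lnot p2 \land \lnot \lnot p3 \lor \lnot (\lnot \lnot p3 \lor p2) \lor \lnot p4   [De Morgan]
= \lnot p1 \lor p2 \land \lnot \lnot p3 \lor \lnot (\lnot \lnot p3 \lor p2) \lor \lnot p4   [double negation]
= \lnot p1 \lor p2 \land p3 \lor \lnot (\lnot \lnot p3 \lor p2) \lor \lnot p4   [double negation]
= \lnot p1 \lor p2 \land p3 \lor \lnot \lnot \lnot p3 \land \lnot p2 \lor \lnot p4   [De Morgan]
= \lnot p1 \lor p2 \land p3 \lor \lnot p3 \land \lnot p2 \lor \lnot p4   [double negation]

\lnot p1 \lor p2 \land p3 \lor \lnot p3 \land \lnot p2 \lor \lnot p4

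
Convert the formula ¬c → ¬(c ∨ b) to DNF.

c ∨ (¬c ∧ ¬b)

¬c → ¬(c ∨ b)
≡ ¬¬c ∨ ¬(c ∨ b)   — eliminate →
≡ c ∨ ¬(c ∨ b)   — double negation
≡ c ∨ (¬c ∧ ¬b)   — De Morgan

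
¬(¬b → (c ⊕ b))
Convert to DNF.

¬b ∧ ¬c

¬(¬b → (c ⊕ b))
≡ ¬(¬¬b ∨ (c ⊕ b))   (eliminate →)
≡ ¬(¬¬b ∨ (c ∧ ¬b) ∨ (¬c ∧ b))   (expand ⊕)
≡ ¬¬¬b ∧ ¬(c ∧ ¬b) ∧ ¬(¬c ∧ b)   (De Morgan)
≡ ¬b ∧ ¬(c ∧ ¬b) ∧ ¬(¬c ∧ b)   (double negation)
≡ ¬b ∧ (¬c ∨ ¬¬b) ∧ ¬(¬c ∧ b)   (De Morgan)
≡ ¬b ∧ (¬c ∨ b) ∧ ¬(¬c ∧ b)   (double negation)
≡ ¬b ∧ (¬c ∨ b) ∧ (¬¬c ∨ ¬b)   (De Morgan)
≡ ¬b ∧ (¬c ∨ b) ∧ (c ∨ ¬b)   (double negation)
≡ (¬b ∧ ¬c ∧ c) ∨ (¬b ∧ ¬c ∧ ¬b) ∨ (¬b ∧ b ∧ c) ∨ (¬b ∧ b ∧ ¬b)   (distribute ∧ over ∨)
≡ ¬b ∧ ¬c   (simplify)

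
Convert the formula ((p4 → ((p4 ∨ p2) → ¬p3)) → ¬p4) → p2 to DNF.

(¬p3 ∧ p4) ∨ p2

((p4 → ((p4 ∨ p2) → ¬p3)) → ¬p4) → p2
= ¬((p4 → ((p4 ∨ p2) → ¬p3)) → ¬p4) ∨ p2   — eliminate →
= ¬(¬(p4 → ((p4 ∨ p2) → ¬p3)) ∨ ¬p4) ∨ p2   — eliminate →
= ¬(¬(¬p4 ∨ ((p4 ∨ p2) → ¬p3)) ∨ ¬p4) ∨ p2   — eliminate →
= ¬(¬(¬p4 ∨ ¬(p4 ∨ p2) ∨ ¬p3) ∨ ¬p4) ∨ p2   — eliminate →
= (¬¬(¬p4 ∨ ¬(p4 ∨ p2) ∨ ¬p3) ∧ ¬¬p4) ∨ p2   — De Morgan
= ((¬p4 ∨ ¬(p4 ∨ p2) ∨ ¬p3) ∧ ¬¬p4) ∨ p2   — double negation
= ((¬p4 ∨ (¬p4 ∧ ¬p2) ∨ ¬p3) ∧ ¬¬p4) ∨ p2   — De Morgan
= ((¬p4 ∨ (¬p4 ∧ ¬p2) ∨ ¬p3) ∧ p4) ∨ p2   — double negation
= (¬p4 ∧ p4) ∨ (¬p4 ∧ ¬p2 ∧ p4) ∨ (¬p3 ∧ p4) ∨ p2   — distribute ∧ over ∨
= (¬p3 ∧ p4) ∨ p2   — simplify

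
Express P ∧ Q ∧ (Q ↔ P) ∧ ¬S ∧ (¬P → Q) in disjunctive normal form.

P ∧ Q ∧ ¬S

P ∧ Q ∧ (Q ↔ P) ∧ ¬S ∧ (¬P → Q)
⇔ P ∧ Q ∧ (Q → P) ∧ (P → Q) ∧ ¬S ∧ (¬P → Q)   [eliminate ↔]
⇔ P ∧ Q ∧ (¬Q ∨ P) ∧ (P → Q) ∧ ¬S ∧ (¬P → Q)   [eliminate →]
⇔ P ∧ Q ∧ (¬Q ∨ P) ∧ (¬P ∨ Q) ∧ ¬S ∧ (¬P → Q)   [eliminate →]
⇔ P ∧ Q ∧ (¬Q ∨ P) ∧ (¬P ∨ Q) ∧ ¬S ∧ (¬¬P ∨ Q)   [eliminate →]
⇔ P ∧ Q ∧ (¬Q ∨ P) ∧ (¬P ∨ Q) ∧ ¬S ∧ (P ∨ Q)   [double negation]
⇔ (P ∧ Q ∧ ¬Q ∧ ¬P ∧ ¬S ∧ P) ∨ (P ∧ Q ∧ ¬Q ∧ ¬P ∧ ¬S ∧ Q) ∨ (P ∧ Q ∧ ¬Q ∧ Q ∧ ¬S ∧ P) ∨ (P ∧ Q ∧ ¬Q ∧ Q ∧ ¬S ∧ Q) ∨ (P ∧ Q ∧ P ∧ ¬P ∧ ¬S ∧ P) ∨ (P ∧ Q ∧ P ∧ ¬P ∧ ¬S ∧ Q) ∨ (P ∧ Q ∧ P ∧ Q ∧ ¬S ∧ P) ∨ (P ∧ Q ∧ P ∧ Q ∧ ¬S ∧ Q)   [distribute ∧ over ∨]
⇔ P ∧ Q ∧ ¬S   [simplify]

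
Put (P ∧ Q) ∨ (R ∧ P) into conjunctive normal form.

(P ∧ Q) ∨ (R ∧ P)
= (P ∨ R) ∧ (P ∨ P) ∧ (Q ∨ R) ∧ (Q ∨ P)   [distribute ∨ over ∧]
= P ∧ (Q ∨ R)   [simplify]

P ∧ (Q ∨ R)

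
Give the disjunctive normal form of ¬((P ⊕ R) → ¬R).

¬((P ⊕ R) → ¬R)
= ¬(¬(P ⊕ R) ∨ ¬R)   (eliminate →)
= ¬(¬((P ∧ ¬R) ∨ (¬P ∧ R)) ∨ ¬R)   (expand ⊕)
= ¬¬((P ∧ ¬R) ∨ (¬P ∧ R)) ∧ ¬¬R   (De Morgan)
= ((P ∧ ¬R) ∨ (¬P ∧ R)) ∧ ¬¬R   (double negation)
= ((P ∧ ¬R) ∨ (¬P ∧ R)) ∧ R   (double negation)
= (P ∧ ¬R ∧ R) ∨ (¬P ∧ R ∧ R)   (distribute ∧ over ∨)
= ¬P ∧ R   (simplify)

¬P ∧ R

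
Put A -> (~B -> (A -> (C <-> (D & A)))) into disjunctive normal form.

~A | B | (~C & ~D) | (D & A & C)

A -> (~B -> (A -> (C <-> (D & A))))
≡ ~A | (~B -> (A -> (C <-> (D & A))))   [eliminate ->]
≡ ~A | ~~B | (A -> (C <-> (D & A)))   [eliminate ->]
≡ ~A | ~~B | ~A | (C <-> (D & A))   [eliminate ->]
≡ ~A | ~~B | ~A | ((C -> (D & A)) & ((D & A) -> C))   [eliminate <->]
≡ ~A | ~~B | ~A | ((~C | (D & A)) & ((D & A) -> C))   [eliminate ->]
≡ ~A | ~~B | ~A | ((~C | (D & A)) & (~(D & A) | C))   [eliminate ->]
≡ ~A | B | ~A | ((~C | (D & A)) & (~(D & A) | C))   [double negation]
≡ ~A | B | ~A | ((~C | (D & A)) & (~D | ~A | C))   [De Morgan]
≡ ~A | B | ~A | (~C & ~D) | (~C & ~A) | (~C & C) | (D & A & ~D) | (D & A & ~A) | (D & A & C)   [distribute & over |]
≡ ~A | B | (~C & ~D) | (D & A & C)   [simplify]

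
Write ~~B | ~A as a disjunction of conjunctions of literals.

B | ~A

~~B | ~A
= B | ~A   — double negation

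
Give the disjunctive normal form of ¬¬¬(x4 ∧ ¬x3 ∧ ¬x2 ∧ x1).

¬x4 ∨ x3 ∨ x2 ∨ ¬x1

¬¬¬(x4 ∧ ¬x3 ∧ ¬x2 ∧ x1)
≡ ¬(x4 ∧ ¬x3 ∧ ¬x2 ∧ x1)   [double negation]
≡ ¬x4 ∨ ¬¬x3 ∨ ¬¬x2 ∨ ¬x1   [De Morgan]
≡ ¬x4 ∨ x3 ∨ ¬¬x2 ∨ ¬x1   [double negation]
≡ ¬x4 ∨ x3 ∨ x2 ∨ ¬x1   [double negation]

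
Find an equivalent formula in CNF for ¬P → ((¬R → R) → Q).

P ∨ ¬R ∨ Q

¬P → ((¬R → R) → Q)
≡ ¬¬P ∨ ((¬R → R) → Q)   — eliminate →
≡ ¬¬P ∨ ¬(¬R → R) ∨ Q   — eliminate →
≡ ¬¬P ∨ ¬(¬¬R ∨ R) ∨ Q   — eliminate →
≡ P ∨ ¬(¬¬R ∨ R) ∨ Q   — double negation
≡ P ∨ (¬¬¬R ∧ ¬R) ∨ Q   — De Morgan
≡ P ∨ (¬R ∧ ¬R) ∨ Q   — double negation
≡ (P ∨ ¬R ∨ Q) ∧ (P ∨ ¬R ∨ Q)   — distribute ∨ over ∧
≡ P ∨ ¬R ∨ Q   — simplify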